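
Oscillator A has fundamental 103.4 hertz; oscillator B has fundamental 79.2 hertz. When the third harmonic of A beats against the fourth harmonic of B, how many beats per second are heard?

Third harmonic of the first: 3·103.4 = 310.2 Hz.
Fourth harmonic of the second: 4·79.2 = 316.8 Hz.
f_beat = |310.2 − 316.8| = 6.6 Hz.

6.6 Hz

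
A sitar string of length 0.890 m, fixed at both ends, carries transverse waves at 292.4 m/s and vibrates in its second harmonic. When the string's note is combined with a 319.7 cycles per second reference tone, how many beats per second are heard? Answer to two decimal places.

For a string fixed at both ends, f_n = n·v/(2L) = 2·292.4/(2·0.890) = 328.5393 Hz.
f_beat = |328.5393 − 319.7| = 8.84 Hz.

8.84 Hz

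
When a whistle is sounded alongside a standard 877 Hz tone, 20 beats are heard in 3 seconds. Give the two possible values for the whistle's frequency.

Beat frequency = 20/3 = 6.6667 Hz.
|f − 877| = 6.6667, so f = 877 ± 6.6667.

870.3333 Hz or 883.6667 Hz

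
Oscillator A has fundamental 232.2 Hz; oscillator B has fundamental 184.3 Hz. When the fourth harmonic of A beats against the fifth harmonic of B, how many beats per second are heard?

Fourth harmonic of the first: 4·232.2 = 928.8 Hz.
Fifth harmonic of the second: 5·184.3 = 921.5 Hz.
f_beat = |928.8 − 921.5| = 7.3 Hz.

7.3 Hz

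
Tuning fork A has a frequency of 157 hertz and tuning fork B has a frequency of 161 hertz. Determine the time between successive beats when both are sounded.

0.250 s

f_beat = |157 − 161| = 4 Hz.
Beat period T = 1 / f_beat = 1 / 4 s.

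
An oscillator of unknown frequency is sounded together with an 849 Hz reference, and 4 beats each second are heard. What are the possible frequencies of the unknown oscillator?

|f − 849| = 4, so f = 849 ± 4.

845 Hz or 853 Hz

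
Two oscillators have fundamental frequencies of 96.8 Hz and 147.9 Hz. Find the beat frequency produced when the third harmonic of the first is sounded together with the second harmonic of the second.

5.4 Hz

Third harmonic of the first: 3·96.8 = 290.4 Hz.
Second harmonic of the second: 2·147.9 = 295.8 Hz.
f_beat = |290.4 − 295.8| = 5.4 Hz.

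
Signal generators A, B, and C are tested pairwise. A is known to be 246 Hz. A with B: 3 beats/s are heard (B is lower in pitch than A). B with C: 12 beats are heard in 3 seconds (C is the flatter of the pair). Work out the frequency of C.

239 Hz

B is below A, so f_B = 246 − 3 = 243 Hz.
B–C: Beat frequency = 12/3 = 4 Hz.
C is below B, so f_C = 243 − 4 = 239 Hz.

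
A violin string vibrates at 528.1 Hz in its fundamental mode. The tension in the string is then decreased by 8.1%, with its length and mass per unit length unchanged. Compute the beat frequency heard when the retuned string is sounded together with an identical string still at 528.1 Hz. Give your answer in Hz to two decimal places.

For a string, f ∝ √T, so the new frequency is 528.1·√0.919 = 506.2604 Hz.
f_beat = |506.2604 − 528.1| = 21.84 Hz.

21.84 Hz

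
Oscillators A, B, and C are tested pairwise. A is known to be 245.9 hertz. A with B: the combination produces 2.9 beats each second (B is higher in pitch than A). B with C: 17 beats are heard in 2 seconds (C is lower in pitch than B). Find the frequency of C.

240.3 Hz

B is above A, so f_B = 245.9 + 2.9 = 248.8 Hz.
B–C: Beat frequency = 17/2 = 8.5 Hz.
C is below B, so f_C = 248.8 − 8.5 = 240.3 Hz.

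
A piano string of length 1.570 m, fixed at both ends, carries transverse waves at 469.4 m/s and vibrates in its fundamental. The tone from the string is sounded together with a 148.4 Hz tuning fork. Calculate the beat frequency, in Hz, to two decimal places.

For a string fixed at both ends, f_n = n·v/(2L) = 1·469.4/(2·1.570) = 149.4904 Hz.
f_beat = |149.4904 − 148.4| = 1.09 Hz.

1.09 Hz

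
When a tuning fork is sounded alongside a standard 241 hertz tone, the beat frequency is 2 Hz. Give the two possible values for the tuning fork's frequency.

239 Hz or 243 Hz

|f − 241| = 2, so f = 241 ± 2.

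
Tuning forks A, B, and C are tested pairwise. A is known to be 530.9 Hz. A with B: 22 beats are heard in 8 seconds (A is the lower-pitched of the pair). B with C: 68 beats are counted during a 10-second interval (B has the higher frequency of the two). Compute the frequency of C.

526.85 Hz

A–B: Beat frequency = 22/8 = 2.75 Hz.
B is above A, so f_B = 530.9 + 2.75 = 533.65 Hz.
B–C: Beat frequency = 68/10 = 6.8 Hz.
C is below B, so f_C = 533.65 − 6.8 = 526.85 Hz.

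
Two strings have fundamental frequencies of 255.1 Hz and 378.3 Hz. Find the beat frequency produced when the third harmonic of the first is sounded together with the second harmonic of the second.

Third harmonic of the first: 3·255.1 = 765.3 Hz.
Second harmonic of the second: 2·378.3 = 756.6 Hz.
f_beat = |765.3 − 756.6| = 8.7 Hz.

8.7 Hz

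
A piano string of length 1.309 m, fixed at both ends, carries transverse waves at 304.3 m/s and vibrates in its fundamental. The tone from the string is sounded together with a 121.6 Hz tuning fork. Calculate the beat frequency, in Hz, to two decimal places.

5.37 Hz

For a string fixed at both ends, f_n = n·v/(2L) = 1·304.3/(2·1.309) = 116.2338 Hz.
f_beat = |116.2338 − 121.6| = 5.37 Hz.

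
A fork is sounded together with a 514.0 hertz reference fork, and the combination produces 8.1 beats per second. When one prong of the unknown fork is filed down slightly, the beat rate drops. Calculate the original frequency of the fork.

505.9 Hz

|f − 514.0| = 8.1, so the fork was at either 505.9 Hz or 522.1 Hz.
Filing a prong removes mass and raises the fork's frequency; the adjustment raises the fork's frequency.
The beat rate fell, so the adjustment moved the fork toward 514.0 Hz — it must have started below the reference.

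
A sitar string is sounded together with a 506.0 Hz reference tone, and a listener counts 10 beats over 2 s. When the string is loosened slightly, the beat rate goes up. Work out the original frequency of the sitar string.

Beat frequency = 10/2 = 5 Hz.
|f − 506.0| = 5, so the sitar string was at either 501 Hz or 511 Hz.
Reducing tension lowers a string's frequency; the adjustment lowers the sitar string's frequency.
The beat rate rose, so the adjustment moved the sitar string further from 506.0 Hz — it was already below the reference.

501 Hz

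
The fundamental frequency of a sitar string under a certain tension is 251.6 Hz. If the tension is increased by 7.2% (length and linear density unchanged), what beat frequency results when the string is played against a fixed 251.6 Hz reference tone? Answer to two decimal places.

8.90 Hz

For a string, f ∝ √T, so the new frequency is 251.6·√1.072 = 260.5002 Hz.
f_beat = |260.5002 − 251.6| = 8.90 Hz.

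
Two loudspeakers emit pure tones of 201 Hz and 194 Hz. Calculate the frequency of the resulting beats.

Beats arise from superposition of two nearby frequencies; the beat rate is |f₁ − f₂|.
|201 − 194| = 7 Hz.

7 Hz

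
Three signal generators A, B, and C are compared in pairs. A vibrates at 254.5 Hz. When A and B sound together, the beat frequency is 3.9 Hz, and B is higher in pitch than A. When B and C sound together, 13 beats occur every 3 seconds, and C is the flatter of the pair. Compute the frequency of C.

B is above A, so f_B = 254.5 + 3.9 = 258.4 Hz.
B–C: Beat frequency = 13/3 = 4.3333 Hz.
C is below B, so f_C = 258.4 − 4.3333 = 254.0667 Hz.

254.0667 Hz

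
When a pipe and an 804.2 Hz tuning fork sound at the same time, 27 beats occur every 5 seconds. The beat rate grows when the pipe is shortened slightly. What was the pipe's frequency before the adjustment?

809.6 Hz

Beat frequency = 27/5 = 5.4 Hz.
|f − 804.2| = 5.4, so the pipe was at either 798.8 Hz or 809.6 Hz.
A shorter pipe has a higher fundamental; the adjustment raises the pipe's frequency.
The beat rate rose, so the adjustment moved the pipe further from 804.2 Hz — it was already above the reference.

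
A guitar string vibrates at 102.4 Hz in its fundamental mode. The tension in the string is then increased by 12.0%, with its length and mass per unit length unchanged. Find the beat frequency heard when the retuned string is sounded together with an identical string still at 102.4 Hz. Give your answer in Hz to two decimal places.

5.97 Hz

For a string, f ∝ √T, so the new frequency is 102.4·√1.120 = 108.3700 Hz.
f_beat = |108.3700 − 102.4| = 5.97 Hz.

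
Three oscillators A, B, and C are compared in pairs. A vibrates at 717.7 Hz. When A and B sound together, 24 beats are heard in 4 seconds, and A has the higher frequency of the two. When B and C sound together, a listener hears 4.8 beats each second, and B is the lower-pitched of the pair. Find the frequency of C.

716.5 Hz

A–B: Beat frequency = 24/4 = 6 Hz.
B is below A, so f_B = 717.7 − 6 = 711.7 Hz.
C is above B, so f_C = 711.7 + 4.8 = 716.5 Hz.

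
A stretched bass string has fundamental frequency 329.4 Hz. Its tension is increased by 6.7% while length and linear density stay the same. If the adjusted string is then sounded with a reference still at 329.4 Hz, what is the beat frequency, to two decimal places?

10.86 Hz

For a string, f ∝ √T, so the new frequency is 329.4·√1.067 = 340.2560 Hz.
f_beat = |340.2560 − 329.4| = 10.86 Hz.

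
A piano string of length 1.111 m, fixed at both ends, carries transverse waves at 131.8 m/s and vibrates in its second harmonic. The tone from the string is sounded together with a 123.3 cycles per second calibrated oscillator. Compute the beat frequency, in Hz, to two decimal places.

For a string fixed at both ends, f_n = n·v/(2L) = 2·131.8/(2·1.111) = 118.6319 Hz.
f_beat = |118.6319 − 123.3| = 4.67 Hz.

4.67 Hz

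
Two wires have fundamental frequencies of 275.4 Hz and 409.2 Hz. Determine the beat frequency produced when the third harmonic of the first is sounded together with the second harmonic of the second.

7.8 Hz

Third harmonic of the first: 3·275.4 = 826.2 Hz.
Second harmonic of the second: 2·409.2 = 818.4 Hz.
f_beat = |826.2 − 818.4| = 7.8 Hz.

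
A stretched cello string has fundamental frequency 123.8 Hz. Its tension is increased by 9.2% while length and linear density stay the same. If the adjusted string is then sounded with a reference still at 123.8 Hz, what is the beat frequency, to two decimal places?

For a string, f ∝ √T, so the new frequency is 123.8·√1.092 = 129.3695 Hz.
f_beat = |129.3695 − 123.8| = 5.57 Hz.

5.57 Hz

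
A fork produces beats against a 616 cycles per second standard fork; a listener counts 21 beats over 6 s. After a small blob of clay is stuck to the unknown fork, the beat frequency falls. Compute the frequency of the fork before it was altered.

619.5 Hz

Beat frequency = 21/6 = 3.5 Hz.
|f − 616| = 3.5, so the fork was at either 612.5 Hz or 619.5 Hz.
Adding mass to a fork lowers its frequency; the adjustment lowers the fork's frequency.
The beat rate fell, so the adjustment moved the fork toward 616 Hz — it must have started above the reference.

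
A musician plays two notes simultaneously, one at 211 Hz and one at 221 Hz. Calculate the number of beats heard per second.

10 Hz

f_beat = |f₁ − f₂|.
|211 − 221| = 10 Hz.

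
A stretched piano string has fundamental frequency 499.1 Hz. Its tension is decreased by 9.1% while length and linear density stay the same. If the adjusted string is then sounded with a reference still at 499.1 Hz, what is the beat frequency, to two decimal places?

23.25 Hz

For a string, f ∝ √T, so the new frequency is 499.1·√0.909 = 475.8494 Hz.
f_beat = |475.8494 − 499.1| = 23.25 Hz.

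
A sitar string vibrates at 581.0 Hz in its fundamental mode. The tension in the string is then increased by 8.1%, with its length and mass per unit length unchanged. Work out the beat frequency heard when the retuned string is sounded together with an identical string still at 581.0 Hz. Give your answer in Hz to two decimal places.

23.07 Hz

For a string, f ∝ √T, so the new frequency is 581.0·√1.081 = 604.0724 Hz.
f_beat = |604.0724 − 581.0| = 23.07 Hz.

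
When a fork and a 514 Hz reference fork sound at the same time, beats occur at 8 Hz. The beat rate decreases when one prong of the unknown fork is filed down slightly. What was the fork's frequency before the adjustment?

|f − 514| = 8, so the fork was at either 506 Hz or 522 Hz.
Filing a prong removes mass and raises the fork's frequency; the adjustment raises the fork's frequency.
The beat rate fell, so the adjustment moved the fork toward 514 Hz — it must have started below the reference.

506 Hz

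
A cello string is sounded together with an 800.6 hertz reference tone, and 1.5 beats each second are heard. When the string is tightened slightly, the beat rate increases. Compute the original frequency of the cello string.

802.1 Hz

|f − 800.6| = 1.5, so the cello string was at either 799.1 Hz or 802.1 Hz.
Increasing tension raises a string's frequency; the adjustment raises the cello string's frequency.
The beat rate rose, so the adjustment moved the cello string further from 800.6 Hz — it was already above the reference.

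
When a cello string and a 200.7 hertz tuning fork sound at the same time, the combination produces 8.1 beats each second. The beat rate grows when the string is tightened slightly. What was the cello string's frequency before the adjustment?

|f − 200.7| = 8.1, so the cello string was at either 192.6 Hz or 208.8 Hz.
Increasing tension raises a string's frequency; the adjustment raises the cello string's frequency.
The beat rate rose, so the adjustment moved the cello string further from 200.7 Hz — it was already above the reference.

208.8 Hz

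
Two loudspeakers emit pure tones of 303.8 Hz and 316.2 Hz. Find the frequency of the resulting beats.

Beats arise from superposition of two nearby frequencies; the beat rate is |f₁ − f₂|.
|303.8 − 316.2| = 12.4 Hz.

12.4 Hz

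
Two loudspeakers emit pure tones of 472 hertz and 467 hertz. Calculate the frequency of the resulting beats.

5 Hz

The beat frequency equals the magnitude of the frequency difference.
|472 − 467| = 5 Hz.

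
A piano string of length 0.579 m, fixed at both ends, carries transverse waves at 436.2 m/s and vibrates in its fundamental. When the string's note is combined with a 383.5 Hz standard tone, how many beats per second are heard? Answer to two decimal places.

6.82 Hz

For a string fixed at both ends, f_n = n·v/(2L) = 1·436.2/(2·0.579) = 376.6839 Hz.
f_beat = |376.6839 − 383.5| = 6.82 Hz.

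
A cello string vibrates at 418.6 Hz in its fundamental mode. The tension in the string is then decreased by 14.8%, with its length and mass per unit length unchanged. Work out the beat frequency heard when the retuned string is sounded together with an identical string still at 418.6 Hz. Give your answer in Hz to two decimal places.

For a string, f ∝ √T, so the new frequency is 418.6·√0.852 = 386.3839 Hz.
f_beat = |386.3839 − 418.6| = 32.22 Hz.

32.22 Hz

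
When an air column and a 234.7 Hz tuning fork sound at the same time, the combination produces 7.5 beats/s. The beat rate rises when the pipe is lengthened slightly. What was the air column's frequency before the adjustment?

227.2 Hz

|f − 234.7| = 7.5, so the air column was at either 227.2 Hz or 242.2 Hz.
A longer pipe has a lower fundamental; the adjustment lowers the air column's frequency.
The beat rate rose, so the adjustment moved the air column further from 234.7 Hz — it was already below the reference.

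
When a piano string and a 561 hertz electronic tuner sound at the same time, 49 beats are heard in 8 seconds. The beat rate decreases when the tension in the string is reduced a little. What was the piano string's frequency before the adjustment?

567.125 Hz

Beat frequency = 49/8 = 6.125 Hz.
|f − 561| = 6.125, so the piano string was at either 554.875 Hz or 567.125 Hz.
Lower tension means lower frequency; the adjustment lowers the piano string's frequency.
The beat rate fell, so the adjustment moved the piano string toward 561 Hz — it must have started above the reference.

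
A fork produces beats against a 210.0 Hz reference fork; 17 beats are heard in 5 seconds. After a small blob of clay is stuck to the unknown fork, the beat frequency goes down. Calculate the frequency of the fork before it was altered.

213.4 Hz

Beat frequency = 17/5 = 3.4 Hz.
|f − 210.0| = 3.4, so the fork was at either 206.6 Hz or 213.4 Hz.
Adding mass to a fork lowers its frequency; the adjustment lowers the fork's frequency.
The beat rate fell, so the adjustment moved the fork toward 210.0 Hz — it must have started above the reference.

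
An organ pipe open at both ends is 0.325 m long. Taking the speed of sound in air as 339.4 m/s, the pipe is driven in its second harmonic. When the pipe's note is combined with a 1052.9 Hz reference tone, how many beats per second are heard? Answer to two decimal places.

Open pipe: f_n = n·v/(2L) = 2·339.4/(2·0.325) = 1044.3077 Hz.
f_beat = |1044.3077 − 1052.9| = 8.59 Hz.

8.59 Hz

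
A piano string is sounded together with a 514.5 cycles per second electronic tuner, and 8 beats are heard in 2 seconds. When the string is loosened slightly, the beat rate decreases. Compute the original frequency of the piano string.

Beat frequency = 8/2 = 4 Hz.
|f − 514.5| = 4, so the piano string was at either 510.5 Hz or 518.5 Hz.
Reducing tension lowers a string's frequency; the adjustment lowers the piano string's frequency.
The beat rate fell, so the adjustment moved the piano string toward 514.5 Hz — it must have started above the reference.

518.5 Hz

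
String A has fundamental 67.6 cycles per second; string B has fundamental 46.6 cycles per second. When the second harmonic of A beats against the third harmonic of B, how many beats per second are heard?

Second harmonic of the first: 2·67.6 = 135.2 Hz.
Third harmonic of the second: 3·46.6 = 139.8 Hz.
f_beat = |135.2 − 139.8| = 4.6 Hz.

4.6 Hz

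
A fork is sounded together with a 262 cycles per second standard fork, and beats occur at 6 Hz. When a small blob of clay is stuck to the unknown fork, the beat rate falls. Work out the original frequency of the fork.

268 Hz

|f − 262| = 6, so the fork was at either 256 Hz or 268 Hz.
Adding mass to a fork lowers its frequency; the adjustment lowers the fork's frequency.
The beat rate fell, so the adjustment moved the fork toward 262 Hz — it must have started above the reference.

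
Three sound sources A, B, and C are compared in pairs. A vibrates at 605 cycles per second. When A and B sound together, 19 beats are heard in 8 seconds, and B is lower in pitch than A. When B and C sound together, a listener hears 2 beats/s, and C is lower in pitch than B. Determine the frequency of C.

A–B: Beat frequency = 19/8 = 2.375 Hz.
B is below A, so f_B = 605 − 2.375 = 602.625 Hz.
C is below B, so f_C = 602.625 − 2 = 600.625 Hz.

600.625 Hz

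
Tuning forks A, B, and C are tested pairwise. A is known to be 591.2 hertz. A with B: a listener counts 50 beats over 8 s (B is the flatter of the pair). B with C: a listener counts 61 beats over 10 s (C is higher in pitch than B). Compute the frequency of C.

591.05 Hz

A–B: Beat frequency = 50/8 = 6.25 Hz.
B is below A, so f_B = 591.2 − 6.25 = 584.95 Hz.
B–C: Beat frequency = 61/10 = 6.1 Hz.
C is above B, so f_C = 584.95 + 6.1 = 591.05 Hz.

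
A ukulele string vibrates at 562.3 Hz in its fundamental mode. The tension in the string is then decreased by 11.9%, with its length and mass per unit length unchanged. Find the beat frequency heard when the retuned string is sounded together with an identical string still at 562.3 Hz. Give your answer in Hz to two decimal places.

For a string, f ∝ √T, so the new frequency is 562.3·√0.881 = 527.7838 Hz.
f_beat = |527.7838 − 562.3| = 34.52 Hz.

34.52 Hz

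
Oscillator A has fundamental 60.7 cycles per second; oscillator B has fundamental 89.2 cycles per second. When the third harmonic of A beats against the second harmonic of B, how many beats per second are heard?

Third harmonic of the first: 3·60.7 = 182.1 Hz.
Second harmonic of the second: 2·89.2 = 178.4 Hz.
f_beat = |182.1 − 178.4| = 3.7 Hz.

3.7 Hz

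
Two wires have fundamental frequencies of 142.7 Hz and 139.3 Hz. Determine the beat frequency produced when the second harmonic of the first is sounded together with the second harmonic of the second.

Second harmonic of the first: 2·142.7 = 285.4 Hz.
Second harmonic of the second: 2·139.3 = 278.6 Hz.
f_beat = |285.4 − 278.6| = 6.8 Hz.

6.8 Hz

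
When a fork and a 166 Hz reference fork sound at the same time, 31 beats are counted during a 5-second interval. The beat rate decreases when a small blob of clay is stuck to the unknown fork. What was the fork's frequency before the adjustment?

172.2 Hz

Beat frequency = 31/5 = 6.2 Hz.
|f − 166| = 6.2, so the fork was at either 159.8 Hz or 172.2 Hz.
Adding mass to a fork lowers its frequency; the adjustment lowers the fork's frequency.
The beat rate fell, so the adjustment moved the fork toward 166 Hz — it must have started above the reference.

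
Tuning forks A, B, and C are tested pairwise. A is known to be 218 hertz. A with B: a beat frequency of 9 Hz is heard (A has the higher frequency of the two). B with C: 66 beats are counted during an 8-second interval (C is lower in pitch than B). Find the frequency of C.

200.75 Hz

B is below A, so f_B = 218 − 9 = 209 Hz.
B–C: Beat frequency = 66/8 = 8.25 Hz.
C is below B, so f_C = 209 − 8.25 = 200.75 Hz.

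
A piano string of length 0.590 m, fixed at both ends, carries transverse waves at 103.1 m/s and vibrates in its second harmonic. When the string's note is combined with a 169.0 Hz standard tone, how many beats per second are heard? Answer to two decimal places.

For a string fixed at both ends, f_n = n·v/(2L) = 2·103.1/(2·0.590) = 174.7458 Hz.
f_beat = |174.7458 − 169.0| = 5.75 Hz.

5.75 Hz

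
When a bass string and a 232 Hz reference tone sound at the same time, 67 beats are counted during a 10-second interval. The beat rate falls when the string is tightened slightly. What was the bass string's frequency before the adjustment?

225.3 Hz

Beat frequency = 67/10 = 6.7 Hz.
|f − 232| = 6.7, so the bass string was at either 225.3 Hz or 238.7 Hz.
Increasing tension raises a string's frequency; the adjustment raises the bass string's frequency.
The beat rate fell, so the adjustment moved the bass string toward 232 Hz — it must have started below the reference.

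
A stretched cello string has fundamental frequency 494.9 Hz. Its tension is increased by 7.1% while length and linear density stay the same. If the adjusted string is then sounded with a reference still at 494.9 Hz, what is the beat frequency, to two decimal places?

17.27 Hz

For a string, f ∝ √T, so the new frequency is 494.9·√1.071 = 512.1677 Hz.
f_beat = |512.1677 − 494.9| = 17.27 Hz.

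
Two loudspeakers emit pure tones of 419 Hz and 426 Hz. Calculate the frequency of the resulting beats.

Beats arise from superposition of two nearby frequencies; the beat rate is |f₁ − f₂|.
|419 − 426| = 7 Hz.

7 Hz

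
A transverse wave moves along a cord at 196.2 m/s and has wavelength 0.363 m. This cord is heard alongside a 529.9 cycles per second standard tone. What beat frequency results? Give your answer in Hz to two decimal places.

10.60 Hz

Source frequency f = v/λ = 196.2/0.363 = 540.4959 Hz.
f_beat = |540.4959 − 529.9| = 10.60 Hz.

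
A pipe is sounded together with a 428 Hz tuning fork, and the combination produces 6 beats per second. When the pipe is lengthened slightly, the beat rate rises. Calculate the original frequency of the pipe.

|f − 428| = 6, so the pipe was at either 422 Hz or 434 Hz.
A longer pipe has a lower fundamental; the adjustment lowers the pipe's frequency.
The beat rate rose, so the adjustment moved the pipe further from 428 Hz — it was already below the reference.

422 Hz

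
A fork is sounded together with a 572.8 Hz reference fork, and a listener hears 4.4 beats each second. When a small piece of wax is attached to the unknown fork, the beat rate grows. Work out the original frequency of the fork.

568.4 Hz

|f − 572.8| = 4.4, so the fork was at either 568.4 Hz or 577.2 Hz.
Loading a fork with wax lowers its frequency; the adjustment lowers the fork's frequency.
The beat rate rose, so the adjustment moved the fork further from 572.8 Hz — it was already below the reference.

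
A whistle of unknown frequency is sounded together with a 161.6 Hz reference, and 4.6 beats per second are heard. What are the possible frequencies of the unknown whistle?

157 Hz or 166.2 Hz

|f − 161.6| = 4.6, so f = 161.6 ± 4.6.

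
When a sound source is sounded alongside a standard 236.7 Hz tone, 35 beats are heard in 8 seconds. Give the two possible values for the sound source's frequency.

232.325 Hz or 241.075 Hz

Beat frequency = 35/8 = 4.375 Hz.
|f − 236.7| = 4.375, so f = 236.7 ± 4.375.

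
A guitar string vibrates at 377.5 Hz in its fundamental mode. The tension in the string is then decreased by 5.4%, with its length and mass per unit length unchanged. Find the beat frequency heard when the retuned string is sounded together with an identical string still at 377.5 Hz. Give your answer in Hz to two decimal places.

For a string, f ∝ √T, so the new frequency is 377.5·√0.946 = 367.1661 Hz.
f_beat = |367.1661 − 377.5| = 10.33 Hz.

10.33 Hz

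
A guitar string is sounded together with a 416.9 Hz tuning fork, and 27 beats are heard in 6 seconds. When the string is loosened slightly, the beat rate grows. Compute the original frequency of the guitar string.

Beat frequency = 27/6 = 4.5 Hz.
|f − 416.9| = 4.5, so the guitar string was at either 412.4 Hz or 421.4 Hz.
Reducing tension lowers a string's frequency; the adjustment lowers the guitar string's frequency.
The beat rate rose, so the adjustment moved the guitar string further from 416.9 Hz — it was already below the reference.

412.4 Hz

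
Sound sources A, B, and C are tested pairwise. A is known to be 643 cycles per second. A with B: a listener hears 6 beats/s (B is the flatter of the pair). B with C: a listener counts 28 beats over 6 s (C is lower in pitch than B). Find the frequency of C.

632.3333 Hz

B is below A, so f_B = 643 − 6 = 637 Hz.
B–C: Beat frequency = 28/6 = 4.6667 Hz.
C is below B, so f_C = 637 − 4.6667 = 632.3333 Hz.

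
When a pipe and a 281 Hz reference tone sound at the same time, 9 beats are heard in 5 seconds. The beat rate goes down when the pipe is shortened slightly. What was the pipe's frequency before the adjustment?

279.2 Hz

Beat frequency = 9/5 = 1.8 Hz.
|f − 281| = 1.8, so the pipe was at either 279.2 Hz or 282.8 Hz.
A shorter pipe has a higher fundamental; the adjustment raises the pipe's frequency.
The beat rate fell, so the adjustment moved the pipe toward 281 Hz — it must have started below the reference.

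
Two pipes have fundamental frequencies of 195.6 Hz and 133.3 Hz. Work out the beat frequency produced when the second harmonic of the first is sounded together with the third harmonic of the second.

8.7 Hz

Second harmonic of the first: 2·195.6 = 391.2 Hz.
Third harmonic of the second: 3·133.3 = 399.9 Hz.
f_beat = |391.2 − 399.9| = 8.7 Hz.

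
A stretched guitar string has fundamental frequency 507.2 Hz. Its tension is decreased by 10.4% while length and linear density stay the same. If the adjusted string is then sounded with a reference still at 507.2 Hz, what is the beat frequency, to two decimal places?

For a string, f ∝ √T, so the new frequency is 507.2·√0.896 = 480.1017 Hz.
f_beat = |480.1017 − 507.2| = 27.10 Hz.

27.10 Hz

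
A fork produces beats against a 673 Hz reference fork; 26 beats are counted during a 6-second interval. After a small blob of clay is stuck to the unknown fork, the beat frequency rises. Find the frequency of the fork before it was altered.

668.6667 Hz

Beat frequency = 26/6 = 4.3333 Hz.
|f − 673| = 4.3333, so the fork was at either 668.6667 Hz or 677.3333 Hz.
Adding mass to a fork lowers its frequency; the adjustment lowers the fork's frequency.
The beat rate rose, so the adjustment moved the fork further from 673 Hz — it was already below the reference.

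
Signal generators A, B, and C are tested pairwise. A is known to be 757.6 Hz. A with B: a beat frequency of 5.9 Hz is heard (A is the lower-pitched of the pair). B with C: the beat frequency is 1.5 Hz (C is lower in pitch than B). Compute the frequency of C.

762 Hz

B is above A, so f_B = 757.6 + 5.9 = 763.5 Hz.
C is below B, so f_C = 763.5 − 1.5 = 762 Hz.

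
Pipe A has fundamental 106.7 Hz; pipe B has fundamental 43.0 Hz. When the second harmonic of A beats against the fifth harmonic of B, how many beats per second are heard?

1.6 Hz

Second harmonic of the first: 2·106.7 = 213.4 Hz.
Fifth harmonic of the second: 5·43.0 = 215.0 Hz.
f_beat = |213.4 − 215.0| = 1.6 Hz.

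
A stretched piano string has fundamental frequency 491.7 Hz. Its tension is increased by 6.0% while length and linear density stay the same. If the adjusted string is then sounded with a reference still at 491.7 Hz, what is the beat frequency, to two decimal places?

14.54 Hz

For a string, f ∝ √T, so the new frequency is 491.7·√1.060 = 506.2361 Hz.
f_beat = |506.2361 − 491.7| = 14.54 Hz.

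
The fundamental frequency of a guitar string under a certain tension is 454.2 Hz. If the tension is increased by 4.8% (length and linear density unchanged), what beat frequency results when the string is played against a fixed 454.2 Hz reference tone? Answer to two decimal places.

For a string, f ∝ √T, so the new frequency is 454.2·√1.048 = 464.9730 Hz.
f_beat = |464.9730 − 454.2| = 10.77 Hz.

10.77 Hz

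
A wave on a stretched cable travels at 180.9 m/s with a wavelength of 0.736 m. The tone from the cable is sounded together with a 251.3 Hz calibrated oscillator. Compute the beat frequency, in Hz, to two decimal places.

Source frequency f = v/λ = 180.9/0.736 = 245.7880 Hz.
f_beat = |245.7880 − 251.3| = 5.51 Hz.

5.51 Hz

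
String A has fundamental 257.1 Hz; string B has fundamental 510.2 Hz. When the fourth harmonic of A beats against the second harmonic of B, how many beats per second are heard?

Fourth harmonic of the first: 4·257.1 = 1028.4 Hz.
Second harmonic of the second: 2·510.2 = 1020.4 Hz.
f_beat = |1028.4 − 1020.4| = 8.0 Hz.

8.0 Hz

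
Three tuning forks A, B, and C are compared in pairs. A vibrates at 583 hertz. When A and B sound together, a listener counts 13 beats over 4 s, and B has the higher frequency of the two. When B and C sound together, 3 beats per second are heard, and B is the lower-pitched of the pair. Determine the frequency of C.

A–B: Beat frequency = 13/4 = 3.25 Hz.
B is above A, so f_B = 583 + 3.25 = 586.25 Hz.
C is above B, so f_C = 586.25 + 3 = 589.25 Hz.

589.25 Hz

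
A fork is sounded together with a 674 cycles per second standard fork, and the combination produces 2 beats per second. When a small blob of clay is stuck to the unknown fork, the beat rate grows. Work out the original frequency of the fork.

|f − 674| = 2, so the fork was at either 672 Hz or 676 Hz.
Adding mass to a fork lowers its frequency; the adjustment lowers the fork's frequency.
The beat rate rose, so the adjustment moved the fork further from 674 Hz — it was already below the reference.

672 Hz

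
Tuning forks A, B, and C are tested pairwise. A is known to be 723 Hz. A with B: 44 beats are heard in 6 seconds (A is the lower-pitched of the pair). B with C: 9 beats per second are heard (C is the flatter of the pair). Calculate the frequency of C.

A–B: Beat frequency = 44/6 = 7.3333 Hz.
B is above A, so f_B = 723 + 7.3333 = 730.3333 Hz.
C is below B, so f_C = 730.3333 − 9 = 721.3333 Hz.

721.3333 Hz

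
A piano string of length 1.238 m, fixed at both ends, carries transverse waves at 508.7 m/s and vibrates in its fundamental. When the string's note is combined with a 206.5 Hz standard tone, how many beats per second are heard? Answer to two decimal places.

1.05 Hz

For a string fixed at both ends, f_n = n·v/(2L) = 1·508.7/(2·1.238) = 205.4523 Hz.
f_beat = |205.4523 − 206.5| = 1.05 Hz.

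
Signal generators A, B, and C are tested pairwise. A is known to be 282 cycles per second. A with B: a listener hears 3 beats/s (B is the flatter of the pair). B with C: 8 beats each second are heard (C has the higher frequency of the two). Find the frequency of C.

287 Hz

B is below A, so f_B = 282 − 3 = 279 Hz.
C is above B, so f_C = 279 + 8 = 287 Hz.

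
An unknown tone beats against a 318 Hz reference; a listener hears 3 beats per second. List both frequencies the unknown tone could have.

315 Hz or 321 Hz

|f − 318| = 3, so f = 318 ± 3.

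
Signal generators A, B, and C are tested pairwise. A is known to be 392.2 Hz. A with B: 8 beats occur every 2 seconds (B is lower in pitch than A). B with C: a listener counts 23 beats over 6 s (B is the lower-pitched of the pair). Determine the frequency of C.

A–B: Beat frequency = 8/2 = 4 Hz.
B is below A, so f_B = 392.2 − 4 = 388.2 Hz.
B–C: Beat frequency = 23/6 = 3.8333 Hz.
C is above B, so f_C = 388.2 + 3.8333 = 392.0333 Hz.

392.0333 Hz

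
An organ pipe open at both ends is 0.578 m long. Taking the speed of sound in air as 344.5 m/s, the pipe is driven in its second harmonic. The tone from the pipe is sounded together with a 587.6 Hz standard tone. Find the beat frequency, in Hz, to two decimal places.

8.42 Hz

Open pipe: f_n = n·v/(2L) = 2·344.5/(2·0.578) = 596.0208 Hz.
f_beat = |596.0208 − 587.6| = 8.42 Hz.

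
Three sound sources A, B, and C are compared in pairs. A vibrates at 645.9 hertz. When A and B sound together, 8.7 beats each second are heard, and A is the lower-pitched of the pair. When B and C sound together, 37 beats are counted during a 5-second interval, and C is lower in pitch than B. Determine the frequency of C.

B is above A, so f_B = 645.9 + 8.7 = 654.6 Hz.
B–C: Beat frequency = 37/5 = 7.4 Hz.
C is below B, so f_C = 654.6 − 7.4 = 647.2 Hz.

647.2 Hz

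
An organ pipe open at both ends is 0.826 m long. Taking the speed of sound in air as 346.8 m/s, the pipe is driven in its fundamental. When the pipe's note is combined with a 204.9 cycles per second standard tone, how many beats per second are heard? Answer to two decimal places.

Open pipe: f_n = n·v/(2L) = 1·346.8/(2·0.826) = 209.9274 Hz.
f_beat = |209.9274 − 204.9| = 5.03 Hz.

5.03 Hz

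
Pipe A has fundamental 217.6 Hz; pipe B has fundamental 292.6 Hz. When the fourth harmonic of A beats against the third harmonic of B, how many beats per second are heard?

Fourth harmonic of the first: 4·217.6 = 870.4 Hz.
Third harmonic of the second: 3·292.6 = 877.8 Hz.
f_beat = |870.4 − 877.8| = 7.4 Hz.

7.4 Hz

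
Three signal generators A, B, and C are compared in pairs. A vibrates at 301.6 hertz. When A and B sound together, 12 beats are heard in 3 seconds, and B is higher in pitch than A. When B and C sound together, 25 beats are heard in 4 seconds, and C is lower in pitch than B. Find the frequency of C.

299.35 Hz

A–B: Beat frequency = 12/3 = 4 Hz.
B is above A, so f_B = 301.6 + 4 = 305.6 Hz.
B–C: Beat frequency = 25/4 = 6.25 Hz.
C is below B, so f_C = 305.6 − 6.25 = 299.35 Hz.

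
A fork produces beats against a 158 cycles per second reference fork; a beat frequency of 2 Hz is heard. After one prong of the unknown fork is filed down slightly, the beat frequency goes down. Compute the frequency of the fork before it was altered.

|f − 158| = 2, so the fork was at either 156 Hz or 160 Hz.
Filing a prong removes mass and raises the fork's frequency; the adjustment raises the fork's frequency.
The beat rate fell, so the adjustment moved the fork toward 158 Hz — it must have started below the reference.

156 Hz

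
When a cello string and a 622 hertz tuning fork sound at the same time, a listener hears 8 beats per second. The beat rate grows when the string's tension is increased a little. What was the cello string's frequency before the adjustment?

630 Hz

|f − 622| = 8, so the cello string was at either 614 Hz or 630 Hz.
Higher tension means higher frequency; the adjustment raises the cello string's frequency.
The beat rate rose, so the adjustment moved the cello string further from 622 Hz — it was already above the reference.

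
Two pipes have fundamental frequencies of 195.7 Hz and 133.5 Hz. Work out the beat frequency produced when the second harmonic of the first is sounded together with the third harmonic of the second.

Second harmonic of the first: 2·195.7 = 391.4 Hz.
Third harmonic of the second: 3·133.5 = 400.5 Hz.
f_beat = |391.4 − 400.5| = 9.1 Hz.

9.1 Hz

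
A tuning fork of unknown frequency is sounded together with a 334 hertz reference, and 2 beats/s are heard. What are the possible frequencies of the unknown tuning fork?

332 Hz or 336 Hz

|f − 334| = 2, so f = 334 ± 2.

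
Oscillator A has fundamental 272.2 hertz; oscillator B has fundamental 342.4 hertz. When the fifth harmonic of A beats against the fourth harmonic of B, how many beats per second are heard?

Fifth harmonic of the first: 5·272.2 = 1361.0 Hz.
Fourth harmonic of the second: 4·342.4 = 1369.6 Hz.
f_beat = |1361.0 − 1369.6| = 8.6 Hz.

8.6 Hz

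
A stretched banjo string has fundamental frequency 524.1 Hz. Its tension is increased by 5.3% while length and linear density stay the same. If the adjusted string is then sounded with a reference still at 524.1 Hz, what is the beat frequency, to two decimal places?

13.71 Hz

For a string, f ∝ √T, so the new frequency is 524.1·√1.053 = 537.8093 Hz.
f_beat = |537.8093 − 524.1| = 13.71 Hz.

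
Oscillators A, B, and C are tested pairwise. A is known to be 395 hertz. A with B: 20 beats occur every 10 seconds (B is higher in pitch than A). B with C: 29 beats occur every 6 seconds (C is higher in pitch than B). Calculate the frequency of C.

A–B: Beat frequency = 20/10 = 2 Hz.
B is above A, so f_B = 395 + 2 = 397 Hz.
B–C: Beat frequency = 29/6 = 4.8333 Hz.
C is above B, so f_C = 397 + 4.8333 = 401.8333 Hz.

401.8333 Hz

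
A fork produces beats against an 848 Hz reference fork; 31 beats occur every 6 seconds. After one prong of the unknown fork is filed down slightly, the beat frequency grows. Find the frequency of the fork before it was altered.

853.1667 Hz

Beat frequency = 31/6 = 5.1667 Hz.
|f − 848| = 5.1667, so the fork was at either 842.8333 Hz or 853.1667 Hz.
Filing a prong removes mass and raises the fork's frequency; the adjustment raises the fork's frequency.
The beat rate rose, so the adjustment moved the fork further from 848 Hz — it was already above the reference.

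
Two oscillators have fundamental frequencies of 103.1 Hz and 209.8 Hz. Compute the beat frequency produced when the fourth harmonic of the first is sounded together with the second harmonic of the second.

Fourth harmonic of the first: 4·103.1 = 412.4 Hz.
Second harmonic of the second: 2·209.8 = 419.6 Hz.
f_beat = |412.4 − 419.6| = 7.2 Hz.

7.2 Hz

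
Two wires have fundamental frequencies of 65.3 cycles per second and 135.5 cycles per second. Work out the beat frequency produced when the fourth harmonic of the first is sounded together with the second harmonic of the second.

Fourth harmonic of the first: 4·65.3 = 261.2 Hz.
Second harmonic of the second: 2·135.5 = 271.0 Hz.
f_beat = |261.2 − 271.0| = 9.8 Hz.

9.8 Hz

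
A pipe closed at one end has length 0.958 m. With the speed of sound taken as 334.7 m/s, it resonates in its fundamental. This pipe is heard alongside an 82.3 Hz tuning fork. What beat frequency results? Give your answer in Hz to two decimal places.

5.04 Hz

Closed pipe (odd harmonics): f_n = n·v/(4L) = 1·334.7/(4·0.958) = 87.3434 Hz.
f_beat = |87.3434 − 82.3| = 5.04 Hz.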